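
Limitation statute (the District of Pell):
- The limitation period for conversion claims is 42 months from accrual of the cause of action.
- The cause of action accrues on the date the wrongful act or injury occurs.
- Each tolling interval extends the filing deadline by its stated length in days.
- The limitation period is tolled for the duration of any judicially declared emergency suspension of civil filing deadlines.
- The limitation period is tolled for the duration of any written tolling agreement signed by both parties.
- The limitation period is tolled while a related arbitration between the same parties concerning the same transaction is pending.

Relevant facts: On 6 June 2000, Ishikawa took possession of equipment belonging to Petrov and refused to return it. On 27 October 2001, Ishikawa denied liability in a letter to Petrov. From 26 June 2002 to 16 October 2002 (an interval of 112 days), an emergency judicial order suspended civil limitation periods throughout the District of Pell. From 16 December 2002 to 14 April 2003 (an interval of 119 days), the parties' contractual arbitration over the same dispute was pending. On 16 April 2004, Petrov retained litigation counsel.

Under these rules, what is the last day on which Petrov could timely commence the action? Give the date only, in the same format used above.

24 July 2004

The claim accrued on 6 June 2000, when the wrongful act occurred.
42 months from 6 June 2000 is 6 December 2003.
The period was tolled for 112 days by the emergency suspension of filing deadlines (26 June 2002 to 16 October 2002), pushing the deadline to 27 March 2004.
The period was tolled for 119 days by the pending related arbitration (16 December 2002 to 14 April 2003), pushing the deadline to 24 July 2004.
The other events in the timeline have no effect on the limitation period under the stated rules.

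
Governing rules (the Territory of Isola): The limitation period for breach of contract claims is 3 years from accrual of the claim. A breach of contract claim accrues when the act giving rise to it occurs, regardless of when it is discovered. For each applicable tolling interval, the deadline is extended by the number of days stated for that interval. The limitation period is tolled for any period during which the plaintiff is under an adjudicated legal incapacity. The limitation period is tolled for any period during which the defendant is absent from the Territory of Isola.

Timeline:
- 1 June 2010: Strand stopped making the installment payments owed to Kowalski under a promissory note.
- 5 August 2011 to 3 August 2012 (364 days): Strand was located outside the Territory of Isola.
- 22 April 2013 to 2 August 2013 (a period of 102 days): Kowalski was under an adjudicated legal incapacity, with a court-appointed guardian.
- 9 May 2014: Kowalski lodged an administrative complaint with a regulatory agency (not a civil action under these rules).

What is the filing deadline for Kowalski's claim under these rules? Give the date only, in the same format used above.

10 September 2014

The claim accrued on 1 June 2010, when the wrongful act occurred.
3 years from 1 June 2010 is 1 June 2013.
The defendant's absence from the jurisdiction from 5 August 2011 to 3 August 2012 tolled the period for 364 days, extending the deadline to 31 May 2014.
The period was tolled for 102 days by the plaintiff's legal incapacity (22 April 2013 to 2 August 2013), pushing the deadline to 10 September 2014.
The other events in the timeline have no effect on the limitation period under the stated rules.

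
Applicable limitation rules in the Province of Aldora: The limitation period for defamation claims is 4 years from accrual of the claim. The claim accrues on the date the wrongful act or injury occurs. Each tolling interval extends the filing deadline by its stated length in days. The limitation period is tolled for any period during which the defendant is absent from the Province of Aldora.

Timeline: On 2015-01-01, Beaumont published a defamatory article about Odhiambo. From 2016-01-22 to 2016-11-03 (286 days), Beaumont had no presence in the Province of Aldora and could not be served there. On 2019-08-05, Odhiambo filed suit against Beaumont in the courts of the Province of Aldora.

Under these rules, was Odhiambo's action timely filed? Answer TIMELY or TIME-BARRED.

TIMELY

The limitation period began to run on 2015-01-01.
Adding the 4 years base period to 2015-01-01 gives a deadline of 2019-01-01, before any tolling.
The defendant's absence from the jurisdiction from 2016-01-22 to 2016-11-03 tolled the period for 286 days, extending the deadline to 2019-10-14.
Filing on 2019-08-05 beat the 2019-10-14 deadline — the action is timely.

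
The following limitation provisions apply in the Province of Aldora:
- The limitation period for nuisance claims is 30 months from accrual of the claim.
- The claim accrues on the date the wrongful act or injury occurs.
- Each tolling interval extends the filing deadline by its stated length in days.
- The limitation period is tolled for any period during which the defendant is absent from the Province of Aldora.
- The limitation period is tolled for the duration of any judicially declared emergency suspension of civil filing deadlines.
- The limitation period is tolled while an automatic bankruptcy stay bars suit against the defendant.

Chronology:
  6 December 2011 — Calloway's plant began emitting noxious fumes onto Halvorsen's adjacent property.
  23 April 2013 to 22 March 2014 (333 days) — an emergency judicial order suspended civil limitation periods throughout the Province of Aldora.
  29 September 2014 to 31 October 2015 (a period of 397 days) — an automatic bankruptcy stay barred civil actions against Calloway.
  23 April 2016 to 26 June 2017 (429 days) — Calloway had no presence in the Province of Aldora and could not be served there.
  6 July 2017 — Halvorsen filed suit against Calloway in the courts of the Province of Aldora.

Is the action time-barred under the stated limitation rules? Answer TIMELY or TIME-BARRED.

TIMELY

The claim accrued on 6 December 2011, the date of the act.
Adding the 30 months base period to 6 December 2011 gives a deadline of 6 June 2014, before any tolling.
The emergency suspension of filing deadlines from 23 April 2013 to 22 March 2014 tolled the period for 333 days, extending the deadline to 5 May 2015.
Because the automatic bankruptcy stay ran from 29 September 2014 to 31 October 2015, the deadline is extended by 397 days to 5 June 2016.
The defendant's absence from the jurisdiction from 23 April 2016 to 26 June 2017 tolled the period for 429 days, extending the deadline to 8 August 2017.
The 6 July 2017 filing precedes the 8 August 2017 deadline; the claim is timely.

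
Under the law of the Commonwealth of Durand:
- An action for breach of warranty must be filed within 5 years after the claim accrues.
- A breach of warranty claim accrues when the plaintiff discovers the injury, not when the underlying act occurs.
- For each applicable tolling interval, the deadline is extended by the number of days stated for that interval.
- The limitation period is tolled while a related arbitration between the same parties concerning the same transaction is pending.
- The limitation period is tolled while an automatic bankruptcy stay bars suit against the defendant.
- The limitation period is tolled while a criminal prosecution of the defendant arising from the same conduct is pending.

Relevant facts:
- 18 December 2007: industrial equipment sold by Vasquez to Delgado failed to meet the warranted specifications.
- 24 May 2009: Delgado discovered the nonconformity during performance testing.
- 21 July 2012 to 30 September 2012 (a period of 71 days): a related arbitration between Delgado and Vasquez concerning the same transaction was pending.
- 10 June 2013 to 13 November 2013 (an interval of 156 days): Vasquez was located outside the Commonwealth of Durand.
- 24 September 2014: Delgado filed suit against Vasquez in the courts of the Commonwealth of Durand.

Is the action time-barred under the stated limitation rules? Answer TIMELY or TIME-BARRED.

TIME-BARRED

Accrual is tied to discovery, so the period began on 24 May 2009 rather than on 18 December 2007 when the act occurred.
5 years from 24 May 2009 is 24 May 2014.
Because the pending related arbitration ran from 21 July 2012 to 30 September 2012, the deadline is extended by 71 days to 3 August 2014.
Although the defendant's absence ran from 10 June 2013 to 13 November 2013, the stated rules do not make that a tolling event, so it is disregarded.
The 24 September 2014 filing falls after the 3 August 2014 deadline; the claim is time-barred.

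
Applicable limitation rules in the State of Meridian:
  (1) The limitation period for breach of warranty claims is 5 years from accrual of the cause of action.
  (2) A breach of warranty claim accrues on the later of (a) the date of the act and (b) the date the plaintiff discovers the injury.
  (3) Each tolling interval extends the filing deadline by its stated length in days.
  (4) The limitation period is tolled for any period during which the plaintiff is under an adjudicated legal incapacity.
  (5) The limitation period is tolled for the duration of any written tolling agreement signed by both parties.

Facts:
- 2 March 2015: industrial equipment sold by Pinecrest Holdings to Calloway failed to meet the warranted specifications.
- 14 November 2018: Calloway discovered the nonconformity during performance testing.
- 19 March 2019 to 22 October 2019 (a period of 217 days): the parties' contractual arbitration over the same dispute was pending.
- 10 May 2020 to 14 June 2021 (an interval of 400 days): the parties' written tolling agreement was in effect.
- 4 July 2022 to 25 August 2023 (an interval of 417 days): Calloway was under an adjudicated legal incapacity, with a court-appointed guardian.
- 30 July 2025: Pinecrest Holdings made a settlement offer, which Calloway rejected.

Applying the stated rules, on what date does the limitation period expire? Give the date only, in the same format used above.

The claim accrued on 14 November 2018 — the later of the 2 March 2015 act and the 14 November 2018 discovery.
The untolled deadline — 5 years after 14 November 2018 — is 14 November 2023.
The written tolling agreement from 10 May 2020 to 14 June 2021 tolled the period for 400 days, extending the deadline to 18 December 2024.
The plaintiff's legal incapacity from 4 July 2022 to 25 August 2023 tolled the period for 417 days, extending the deadline to 8 February 2026.
The pending related arbitration from 19 March 2019 to 22 October 2019 does not toll the period, because no stated rule makes a pending arbitration a tolling event.
None of the other events listed affects the running of the period under the stated rules.

8 February 2026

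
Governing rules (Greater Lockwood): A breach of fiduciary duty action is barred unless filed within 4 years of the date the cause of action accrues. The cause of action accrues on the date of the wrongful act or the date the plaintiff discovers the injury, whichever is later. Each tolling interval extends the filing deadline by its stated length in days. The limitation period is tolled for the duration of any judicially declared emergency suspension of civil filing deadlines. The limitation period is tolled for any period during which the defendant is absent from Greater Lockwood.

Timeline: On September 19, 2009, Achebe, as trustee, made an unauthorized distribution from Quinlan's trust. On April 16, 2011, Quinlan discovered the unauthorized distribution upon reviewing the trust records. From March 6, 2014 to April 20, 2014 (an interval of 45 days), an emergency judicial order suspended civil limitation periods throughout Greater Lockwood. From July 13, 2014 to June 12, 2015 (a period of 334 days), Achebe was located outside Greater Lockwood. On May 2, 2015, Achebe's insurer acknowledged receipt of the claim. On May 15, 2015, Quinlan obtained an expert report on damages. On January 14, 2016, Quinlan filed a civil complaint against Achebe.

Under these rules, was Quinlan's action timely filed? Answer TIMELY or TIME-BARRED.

TIMELY

The claim accrued on April 16, 2011 — the later of the September 19, 2009 act and the April 16, 2011 discovery.
4 years from April 16, 2011 is April 16, 2015.
The period was tolled for 45 days by the emergency suspension of filing deadlines (March 6, 2014 to April 20, 2014), pushing the deadline to May 31, 2015.
The defendant's absence from the jurisdiction from July 13, 2014 to June 12, 2015 tolled the period for 334 days, extending the deadline to April 29, 2016.
Nothing else in the chronology tolls or restarts the period.
Filing on January 14, 2016 beat the April 29, 2016 deadline — the action is timely.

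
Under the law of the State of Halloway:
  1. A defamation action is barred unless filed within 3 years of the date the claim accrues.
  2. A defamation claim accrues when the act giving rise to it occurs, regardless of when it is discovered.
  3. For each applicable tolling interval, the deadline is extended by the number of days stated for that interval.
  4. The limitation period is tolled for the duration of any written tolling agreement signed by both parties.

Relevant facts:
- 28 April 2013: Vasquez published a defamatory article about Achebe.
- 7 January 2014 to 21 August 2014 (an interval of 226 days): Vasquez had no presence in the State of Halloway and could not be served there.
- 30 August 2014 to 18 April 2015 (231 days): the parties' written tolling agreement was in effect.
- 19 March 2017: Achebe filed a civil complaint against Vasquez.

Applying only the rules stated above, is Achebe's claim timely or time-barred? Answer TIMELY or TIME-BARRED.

TIME-BARRED

The claim accrued on 28 April 2013, the date of the act.
Adding the 3 years base period to 28 April 2013 gives a deadline of 28 April 2016, before any tolling.
Because the written tolling agreement ran from 30 August 2014 to 18 April 2015, the deadline is extended by 231 days to 15 December 2016.
No stated provision tolls the period for the defendant's absence, so the interval from 7 January 2014 to 21 August 2014 has no effect on the deadline.
Achebe filed on 19 March 2017, after the 15 December 2016 deadline, so the action is time-barred.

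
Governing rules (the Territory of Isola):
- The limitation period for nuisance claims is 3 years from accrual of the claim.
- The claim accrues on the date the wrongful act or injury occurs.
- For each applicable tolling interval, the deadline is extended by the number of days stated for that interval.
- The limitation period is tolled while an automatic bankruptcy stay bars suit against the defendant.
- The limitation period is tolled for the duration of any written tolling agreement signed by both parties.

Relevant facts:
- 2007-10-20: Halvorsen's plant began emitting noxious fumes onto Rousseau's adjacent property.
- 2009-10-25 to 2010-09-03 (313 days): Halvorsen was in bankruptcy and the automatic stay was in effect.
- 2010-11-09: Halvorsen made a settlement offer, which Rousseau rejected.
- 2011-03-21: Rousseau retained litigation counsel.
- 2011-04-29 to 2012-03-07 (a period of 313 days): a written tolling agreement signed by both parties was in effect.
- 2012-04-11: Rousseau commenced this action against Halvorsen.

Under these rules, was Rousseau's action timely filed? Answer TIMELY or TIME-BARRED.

The claim accrued on 2007-10-20, the date of the act.
3 years from 2007-10-20 is 2010-10-20.
Because the automatic bankruptcy stay ran from 2009-10-25 to 2010-09-03, the deadline is extended by 313 days to 2011-08-29.
Because the written tolling agreement ran from 2011-04-29 to 2012-03-07, the deadline is extended by 313 days to 2012-07-07.
None of the other events listed affects the running of the period under the stated rules.
The 2012-04-11 filing precedes the 2012-07-07 deadline; the claim is timely.

TIMELY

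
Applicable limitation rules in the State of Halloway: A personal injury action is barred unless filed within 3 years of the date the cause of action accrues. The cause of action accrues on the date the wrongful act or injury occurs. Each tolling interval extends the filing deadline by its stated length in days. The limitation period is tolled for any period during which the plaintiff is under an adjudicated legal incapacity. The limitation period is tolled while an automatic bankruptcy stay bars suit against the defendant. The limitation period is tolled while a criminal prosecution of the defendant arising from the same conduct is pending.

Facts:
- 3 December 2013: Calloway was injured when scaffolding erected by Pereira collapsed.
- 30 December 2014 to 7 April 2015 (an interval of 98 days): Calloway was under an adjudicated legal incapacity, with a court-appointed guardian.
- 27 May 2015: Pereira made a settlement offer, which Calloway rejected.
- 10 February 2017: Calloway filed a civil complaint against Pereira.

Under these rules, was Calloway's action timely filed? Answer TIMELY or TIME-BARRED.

TIMELY

The claim accrued on 3 December 2013, when the wrongful act occurred.
Adding the 3 years base period to 3 December 2013 gives a deadline of 3 December 2016, before any tolling.
The period was tolled for 98 days by the plaintiff's legal incapacity (30 December 2014 to 7 April 2015), pushing the deadline to 11 March 2017.
Nothing else in the chronology tolls or restarts the period.
The 10 February 2017 filing precedes the 11 March 2017 deadline; the claim is timely.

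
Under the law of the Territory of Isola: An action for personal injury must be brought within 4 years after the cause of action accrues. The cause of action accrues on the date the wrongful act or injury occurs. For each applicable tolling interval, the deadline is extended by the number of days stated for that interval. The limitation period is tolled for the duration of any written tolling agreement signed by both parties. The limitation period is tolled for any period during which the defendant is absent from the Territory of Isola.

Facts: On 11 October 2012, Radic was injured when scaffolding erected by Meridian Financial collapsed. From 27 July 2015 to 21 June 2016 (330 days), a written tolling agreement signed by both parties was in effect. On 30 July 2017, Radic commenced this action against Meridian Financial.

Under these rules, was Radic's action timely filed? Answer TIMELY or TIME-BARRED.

The limitation period began to run on 11 October 2012.
4 years from 11 October 2012 is 11 October 2016.
Because the written tolling agreement ran from 27 July 2015 to 21 June 2016, the deadline is extended by 330 days to 6 September 2017.
The 30 July 2017 filing precedes the 6 September 2017 deadline; the claim is timely.

TIMELY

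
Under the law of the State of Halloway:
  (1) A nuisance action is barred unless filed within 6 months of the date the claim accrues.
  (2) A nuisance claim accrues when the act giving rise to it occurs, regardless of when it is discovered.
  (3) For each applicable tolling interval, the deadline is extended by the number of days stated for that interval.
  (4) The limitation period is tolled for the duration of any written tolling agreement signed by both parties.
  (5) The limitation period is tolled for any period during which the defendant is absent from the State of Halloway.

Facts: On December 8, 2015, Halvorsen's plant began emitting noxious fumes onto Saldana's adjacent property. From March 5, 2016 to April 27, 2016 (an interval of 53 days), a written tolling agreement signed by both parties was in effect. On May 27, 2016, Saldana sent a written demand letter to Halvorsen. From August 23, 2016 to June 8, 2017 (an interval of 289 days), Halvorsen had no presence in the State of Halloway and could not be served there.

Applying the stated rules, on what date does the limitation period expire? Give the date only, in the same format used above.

July 31, 2016

The claim accrued on December 8, 2015, the date of the act.
The untolled deadline — 6 months after December 8, 2015 — is June 8, 2016.
The written tolling agreement from March 5, 2016 to April 27, 2016 tolled the period for 53 days, extending the deadline to July 31, 2016.
By the time the defendant's absence from the jurisdiction began on August 23, 2016, the limitation period had already expired on July 31, 2016; that interval cannot revive it.
The other events in the timeline have no effect on the limitation period under the stated rules.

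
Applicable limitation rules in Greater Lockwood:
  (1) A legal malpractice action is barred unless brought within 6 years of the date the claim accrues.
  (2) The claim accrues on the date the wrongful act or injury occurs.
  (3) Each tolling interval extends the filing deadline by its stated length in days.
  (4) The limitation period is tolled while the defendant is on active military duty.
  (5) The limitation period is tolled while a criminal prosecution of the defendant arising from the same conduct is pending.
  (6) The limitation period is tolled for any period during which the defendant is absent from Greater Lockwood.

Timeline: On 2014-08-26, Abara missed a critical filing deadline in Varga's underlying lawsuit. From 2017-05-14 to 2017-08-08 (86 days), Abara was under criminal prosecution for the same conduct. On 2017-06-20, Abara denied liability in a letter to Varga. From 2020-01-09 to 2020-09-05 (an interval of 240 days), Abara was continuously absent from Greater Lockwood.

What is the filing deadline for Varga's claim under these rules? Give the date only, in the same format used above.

The claim accrued on 2014-08-26, when the wrongful act occurred.
Adding the 6 years base period to 2014-08-26 gives a deadline of 2020-08-26, before any tolling.
The period was tolled for 86 days by the pending criminal prosecution (2017-05-14 to 2017-08-08), pushing the deadline to 2020-11-20.
The defendant's absence from the jurisdiction from 2020-01-09 to 2020-09-05 tolled the period for 240 days, extending the deadline to 2021-07-18.
The other events in the timeline have no effect on the limitation period under the stated rules.

2021-07-18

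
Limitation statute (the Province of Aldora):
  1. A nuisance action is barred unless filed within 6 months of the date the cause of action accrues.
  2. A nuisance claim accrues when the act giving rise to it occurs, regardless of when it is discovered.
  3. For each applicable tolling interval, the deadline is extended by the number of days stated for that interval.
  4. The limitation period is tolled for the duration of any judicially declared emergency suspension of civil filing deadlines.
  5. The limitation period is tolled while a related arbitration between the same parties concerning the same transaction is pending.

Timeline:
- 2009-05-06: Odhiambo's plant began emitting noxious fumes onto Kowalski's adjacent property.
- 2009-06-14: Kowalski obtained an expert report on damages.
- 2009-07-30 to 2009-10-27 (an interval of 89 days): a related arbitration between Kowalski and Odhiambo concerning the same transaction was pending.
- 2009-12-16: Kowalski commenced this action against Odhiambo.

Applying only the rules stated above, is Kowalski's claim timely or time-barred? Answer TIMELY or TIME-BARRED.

TIMELY

The cause of action accrued on 2009-05-06, the date of the act.
6 months from 2009-05-06 is 2009-11-06.
Because the pending related arbitration ran from 2009-07-30 to 2009-10-27, the deadline is extended by 89 days to 2010-02-03.
Nothing else in the chronology tolls or restarts the period.
The 2009-12-16 filing precedes the 2010-02-03 deadline; the claim is timely.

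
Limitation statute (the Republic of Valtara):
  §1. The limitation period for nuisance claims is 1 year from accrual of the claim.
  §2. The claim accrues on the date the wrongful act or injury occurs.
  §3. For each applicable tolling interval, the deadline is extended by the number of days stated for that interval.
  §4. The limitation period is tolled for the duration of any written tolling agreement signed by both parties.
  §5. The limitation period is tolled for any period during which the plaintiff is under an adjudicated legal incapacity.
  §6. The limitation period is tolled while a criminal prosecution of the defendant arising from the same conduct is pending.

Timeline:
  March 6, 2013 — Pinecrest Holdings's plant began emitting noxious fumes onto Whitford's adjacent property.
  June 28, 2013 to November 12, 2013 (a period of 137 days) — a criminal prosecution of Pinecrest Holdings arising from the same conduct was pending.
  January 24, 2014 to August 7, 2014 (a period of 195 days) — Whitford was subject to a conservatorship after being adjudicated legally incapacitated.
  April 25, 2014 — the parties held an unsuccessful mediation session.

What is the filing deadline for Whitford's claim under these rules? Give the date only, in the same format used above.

The claim accrued on March 6, 2013, the date of the act.
The untolled deadline — 1 year after March 6, 2013 — is March 6, 2014.
The pending criminal prosecution from June 28, 2013 to November 12, 2013 tolled the period for 137 days, extending the deadline to July 21, 2014.
Because the plaintiff's legal incapacity ran from January 24, 2014 to August 7, 2014, the deadline is extended by 195 days to February 1, 2015.
The other events in the timeline have no effect on the limitation period under the stated rules.

February 1, 2015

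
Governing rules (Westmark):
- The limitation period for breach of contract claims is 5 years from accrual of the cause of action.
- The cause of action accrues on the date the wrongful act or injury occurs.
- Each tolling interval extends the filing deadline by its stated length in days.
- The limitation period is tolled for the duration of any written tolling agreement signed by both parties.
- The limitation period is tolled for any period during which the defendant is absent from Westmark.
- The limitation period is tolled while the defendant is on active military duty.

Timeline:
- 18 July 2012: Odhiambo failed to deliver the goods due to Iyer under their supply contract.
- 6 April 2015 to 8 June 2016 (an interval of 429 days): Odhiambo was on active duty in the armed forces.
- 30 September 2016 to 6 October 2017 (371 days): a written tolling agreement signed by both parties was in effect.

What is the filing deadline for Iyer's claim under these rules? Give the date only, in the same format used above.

26 September 2019

The claim accrued on 18 July 2012, when the wrongful act occurred.
5 years from 18 July 2012 is 18 July 2017.
The defendant's active military service from 6 April 2015 to 8 June 2016 tolled the period for 429 days, extending the deadline to 20 September 2018.
The written tolling agreement from 30 September 2016 to 6 October 2017 tolled the period for 371 days, extending the deadline to 26 September 2019.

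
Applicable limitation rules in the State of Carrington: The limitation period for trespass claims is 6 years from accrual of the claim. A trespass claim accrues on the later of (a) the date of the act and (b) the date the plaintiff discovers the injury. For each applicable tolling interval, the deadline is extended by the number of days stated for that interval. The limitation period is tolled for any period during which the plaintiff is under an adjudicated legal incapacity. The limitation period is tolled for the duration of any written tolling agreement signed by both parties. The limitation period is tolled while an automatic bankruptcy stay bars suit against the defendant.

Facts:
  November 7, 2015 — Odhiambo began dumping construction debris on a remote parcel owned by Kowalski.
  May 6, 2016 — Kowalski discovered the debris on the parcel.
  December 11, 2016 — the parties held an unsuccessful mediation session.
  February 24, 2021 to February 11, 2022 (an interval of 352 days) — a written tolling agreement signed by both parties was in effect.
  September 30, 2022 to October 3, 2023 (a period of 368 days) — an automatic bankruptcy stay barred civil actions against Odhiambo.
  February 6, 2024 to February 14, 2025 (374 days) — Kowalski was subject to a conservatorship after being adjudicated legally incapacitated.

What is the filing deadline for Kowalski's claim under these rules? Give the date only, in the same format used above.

Because discovery on May 6, 2016 post-dates the November 7, 2015 act, accrual under the later-of rule falls on May 6, 2016.
6 years from May 6, 2016 is May 6, 2022.
The period was tolled for 352 days by the written tolling agreement (February 24, 2021 to February 11, 2022), pushing the deadline to April 23, 2023.
The automatic bankruptcy stay from September 30, 2022 to October 3, 2023 tolled the period for 368 days, extending the deadline to April 25, 2024.
The period was tolled for 374 days by the plaintiff's legal incapacity (February 6, 2024 to February 14, 2025), pushing the deadline to May 4, 2025.
Nothing else in the chronology tolls or restarts the period.

May 4, 2025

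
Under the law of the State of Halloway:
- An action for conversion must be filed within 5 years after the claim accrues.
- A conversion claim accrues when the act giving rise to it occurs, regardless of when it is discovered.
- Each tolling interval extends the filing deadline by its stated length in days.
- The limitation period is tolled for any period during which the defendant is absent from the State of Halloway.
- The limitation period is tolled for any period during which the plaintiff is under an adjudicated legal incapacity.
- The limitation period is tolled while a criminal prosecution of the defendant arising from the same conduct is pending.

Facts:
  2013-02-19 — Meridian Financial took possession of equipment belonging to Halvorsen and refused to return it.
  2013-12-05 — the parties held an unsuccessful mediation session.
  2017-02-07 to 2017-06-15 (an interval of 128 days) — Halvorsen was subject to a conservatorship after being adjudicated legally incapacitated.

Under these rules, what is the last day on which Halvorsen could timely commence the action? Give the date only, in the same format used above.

The claim accrued on 2013-02-19, the date of the act.
Adding the 5 years base period to 2013-02-19 gives a deadline of 2018-02-19, before any tolling.
The period was tolled for 128 days by the plaintiff's legal incapacity (2017-02-07 to 2017-06-15), pushing the deadline to 2018-06-27.
None of the other events listed affects the running of the period under the stated rules.

2018-06-27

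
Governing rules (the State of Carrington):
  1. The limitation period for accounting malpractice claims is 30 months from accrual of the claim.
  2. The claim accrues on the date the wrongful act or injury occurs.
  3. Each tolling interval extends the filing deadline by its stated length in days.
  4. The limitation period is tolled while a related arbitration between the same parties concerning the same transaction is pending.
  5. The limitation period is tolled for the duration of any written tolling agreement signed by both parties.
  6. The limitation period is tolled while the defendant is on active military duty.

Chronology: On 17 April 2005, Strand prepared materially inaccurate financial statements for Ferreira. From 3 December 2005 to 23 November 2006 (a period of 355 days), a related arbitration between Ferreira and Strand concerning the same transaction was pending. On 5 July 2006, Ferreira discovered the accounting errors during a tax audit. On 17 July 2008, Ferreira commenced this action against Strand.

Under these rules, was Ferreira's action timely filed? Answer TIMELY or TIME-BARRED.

TIMELY

Because the rule ties accrual to occurrence, the claim accrued on 17 April 2005, not on the 5 July 2006 discovery date.
Adding the 30 months base period to 17 April 2005 gives a deadline of 17 October 2007, before any tolling.
The period was tolled for 355 days by the pending related arbitration (3 December 2005 to 23 November 2006), pushing the deadline to 6 October 2008.
Filing on 17 July 2008 beat the 6 October 2008 deadline — the action is timely.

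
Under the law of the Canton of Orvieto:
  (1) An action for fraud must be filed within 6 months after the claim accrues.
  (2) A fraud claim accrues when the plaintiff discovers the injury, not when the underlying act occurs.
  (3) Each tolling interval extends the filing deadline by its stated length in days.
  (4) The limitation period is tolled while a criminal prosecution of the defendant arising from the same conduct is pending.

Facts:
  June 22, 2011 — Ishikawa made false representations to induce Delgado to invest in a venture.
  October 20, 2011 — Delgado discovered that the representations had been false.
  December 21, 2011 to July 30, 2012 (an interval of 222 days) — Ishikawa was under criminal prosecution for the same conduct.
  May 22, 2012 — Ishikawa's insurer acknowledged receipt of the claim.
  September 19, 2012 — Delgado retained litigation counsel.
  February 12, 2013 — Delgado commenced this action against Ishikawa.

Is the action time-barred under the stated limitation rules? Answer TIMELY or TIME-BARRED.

Accrual is tied to discovery, so the period began on October 20, 2011 rather than on June 22, 2011 when the act occurred.
6 months from October 20, 2011 is April 20, 2012.
Because the pending criminal prosecution ran from December 21, 2011 to July 30, 2012, the deadline is extended by 222 days to November 28, 2012.
Nothing else in the chronology tolls or restarts the period.
Filing on February 12, 2013 missed the November 28, 2012 deadline — the action is time-barred.

TIME-BARRED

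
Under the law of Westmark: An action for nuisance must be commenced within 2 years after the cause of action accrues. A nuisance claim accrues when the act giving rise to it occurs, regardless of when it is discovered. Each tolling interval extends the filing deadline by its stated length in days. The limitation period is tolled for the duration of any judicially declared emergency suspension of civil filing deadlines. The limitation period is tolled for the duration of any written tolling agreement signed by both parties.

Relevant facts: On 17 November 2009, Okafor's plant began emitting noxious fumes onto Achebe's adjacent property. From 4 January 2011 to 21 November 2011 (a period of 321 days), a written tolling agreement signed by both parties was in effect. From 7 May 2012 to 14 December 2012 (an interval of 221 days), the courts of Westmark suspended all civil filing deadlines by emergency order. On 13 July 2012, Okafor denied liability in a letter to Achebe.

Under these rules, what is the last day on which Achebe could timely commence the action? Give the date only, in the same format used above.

The claim accrued on 17 November 2009, when the wrongful act occurred.
2 years from 17 November 2009 is 17 November 2011.
Because the written tolling agreement ran from 4 January 2011 to 21 November 2011, the deadline is extended by 321 days to 3 October 2012.
The period was tolled for 221 days by the emergency suspension of filing deadlines (7 May 2012 to 14 December 2012), pushing the deadline to 12 May 2013.
Nothing else in the chronology tolls or restarts the period.

12 May 2013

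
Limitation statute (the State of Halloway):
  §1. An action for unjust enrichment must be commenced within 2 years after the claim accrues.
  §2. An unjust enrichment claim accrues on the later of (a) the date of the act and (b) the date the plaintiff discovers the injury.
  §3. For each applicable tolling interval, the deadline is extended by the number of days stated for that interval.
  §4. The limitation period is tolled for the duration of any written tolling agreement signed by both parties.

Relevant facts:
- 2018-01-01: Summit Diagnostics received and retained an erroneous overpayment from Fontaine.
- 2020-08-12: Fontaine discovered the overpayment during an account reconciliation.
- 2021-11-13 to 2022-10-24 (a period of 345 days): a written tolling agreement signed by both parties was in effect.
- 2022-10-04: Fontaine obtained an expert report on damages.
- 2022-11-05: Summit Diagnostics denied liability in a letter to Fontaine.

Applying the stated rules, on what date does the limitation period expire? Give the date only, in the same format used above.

2023-07-23

Taking the later of the act (2018-01-01) and discovery (2020-08-12), the claim accrued on 2020-08-12.
2 years from 2020-08-12 is 2022-08-12.
The written tolling agreement from 2021-11-13 to 2022-10-24 tolled the period for 345 days, extending the deadline to 2023-07-23.
None of the other events listed affects the running of the period under the stated rules.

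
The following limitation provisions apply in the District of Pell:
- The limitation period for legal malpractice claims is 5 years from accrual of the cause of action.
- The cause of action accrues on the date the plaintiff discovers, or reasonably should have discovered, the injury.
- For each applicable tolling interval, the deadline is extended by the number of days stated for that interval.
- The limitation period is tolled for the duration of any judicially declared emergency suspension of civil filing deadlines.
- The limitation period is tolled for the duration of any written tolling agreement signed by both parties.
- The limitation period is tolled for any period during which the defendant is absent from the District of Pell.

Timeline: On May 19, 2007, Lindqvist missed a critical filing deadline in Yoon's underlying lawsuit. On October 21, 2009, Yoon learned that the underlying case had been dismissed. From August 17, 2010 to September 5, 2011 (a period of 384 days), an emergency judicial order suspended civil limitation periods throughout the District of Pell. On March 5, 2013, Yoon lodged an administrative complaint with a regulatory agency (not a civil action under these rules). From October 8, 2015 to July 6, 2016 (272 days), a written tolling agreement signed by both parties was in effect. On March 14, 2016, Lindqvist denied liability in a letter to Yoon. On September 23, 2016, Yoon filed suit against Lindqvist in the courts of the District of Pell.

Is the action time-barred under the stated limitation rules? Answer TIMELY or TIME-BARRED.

TIME-BARRED

Under the discovery rule, the claim accrued on October 21, 2009, when Yoon discovered the injury — not on the May 19, 2007 date of the underlying act.
5 years from October 21, 2009 is October 21, 2014.
The period was tolled for 384 days by the emergency suspension of filing deadlines (August 17, 2010 to September 5, 2011), pushing the deadline to November 9, 2015.
Because the written tolling agreement ran from October 8, 2015 to July 6, 2016, the deadline is extended by 272 days to August 7, 2016.
Nothing else in the chronology tolls or restarts the period.
Filing on September 23, 2016 missed the August 7, 2016 deadline — the action is time-barred.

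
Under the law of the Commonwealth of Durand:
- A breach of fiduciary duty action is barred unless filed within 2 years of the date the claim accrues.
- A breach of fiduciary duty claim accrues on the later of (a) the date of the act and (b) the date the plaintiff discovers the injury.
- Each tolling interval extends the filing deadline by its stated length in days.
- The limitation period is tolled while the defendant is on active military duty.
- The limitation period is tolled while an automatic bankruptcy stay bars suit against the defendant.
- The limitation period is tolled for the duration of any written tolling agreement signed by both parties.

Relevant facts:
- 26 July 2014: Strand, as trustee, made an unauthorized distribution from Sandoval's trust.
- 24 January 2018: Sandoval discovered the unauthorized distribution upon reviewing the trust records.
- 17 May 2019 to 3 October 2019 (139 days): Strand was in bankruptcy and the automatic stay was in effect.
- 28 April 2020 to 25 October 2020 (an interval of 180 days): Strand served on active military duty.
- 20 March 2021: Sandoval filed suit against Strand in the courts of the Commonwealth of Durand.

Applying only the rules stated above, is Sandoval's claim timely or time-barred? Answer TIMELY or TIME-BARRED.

The claim accrued on 24 January 2018 — the later of the 26 July 2014 act and the 24 January 2018 discovery.
2 years from 24 January 2018 is 24 January 2020.
Because the automatic bankruptcy stay ran from 17 May 2019 to 3 October 2019, the deadline is extended by 139 days to 11 June 2020.
Because the defendant's active military service ran from 28 April 2020 to 25 October 2020, the deadline is extended by 180 days to 8 December 2020.
Sandoval filed on 20 March 2021, after the 8 December 2020 deadline, so the action is time-barred.

TIME-BARRED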